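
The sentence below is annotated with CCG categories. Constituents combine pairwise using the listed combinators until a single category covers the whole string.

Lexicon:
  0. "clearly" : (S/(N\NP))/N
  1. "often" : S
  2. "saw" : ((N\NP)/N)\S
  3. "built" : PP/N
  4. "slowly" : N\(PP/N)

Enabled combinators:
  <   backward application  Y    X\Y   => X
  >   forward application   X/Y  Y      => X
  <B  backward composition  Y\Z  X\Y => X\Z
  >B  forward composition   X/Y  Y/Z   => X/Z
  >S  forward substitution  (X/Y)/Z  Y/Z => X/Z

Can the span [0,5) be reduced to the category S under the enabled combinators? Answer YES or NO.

YES

[0,5] S   >
  [0,3] S/N   >S
    [0,1] "clearly" : (S/(N\NP))/N
    [1,3] (N\NP)/N   <
      [1,2] "often" : S
      [2,3] "saw" : ((N\NP)/N)\S
  [3,5] N   <
    [3,4] "built" : PP/N
    [4,5] "slowly" : N\(PP/N)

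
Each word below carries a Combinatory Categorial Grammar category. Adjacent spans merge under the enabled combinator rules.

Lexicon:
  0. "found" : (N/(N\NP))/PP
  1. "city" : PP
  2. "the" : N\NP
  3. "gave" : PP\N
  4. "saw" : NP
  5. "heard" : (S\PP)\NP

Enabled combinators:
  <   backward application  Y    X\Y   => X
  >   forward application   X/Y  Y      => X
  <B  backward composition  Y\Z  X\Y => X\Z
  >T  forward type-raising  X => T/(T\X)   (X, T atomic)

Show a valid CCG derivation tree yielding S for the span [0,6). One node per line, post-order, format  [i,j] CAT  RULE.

[0,6] S   <
  [0,3] N   >
    [0,2] N/(N\NP)   >
      [0,1] "found" : (N/(N\NP))/PP
      [1,2] "city" : PP
    [2,3] "the" : N\NP
  [3,6] S\N   <B
    [3,4] "gave" : PP\N
    [4,6] S\PP   <
      [4,5] "saw" : NP
      [5,6] "heard" : (S\PP)\NP

[0,1] (N/(N\NP))/PP  lex  "found"
[1,2] PP  lex  "city"
[0,2] N/(N\NP)  >  k=1
[2,3] N\NP  lex  "the"
[0,3] N  >  k=2
[3,4] PP\N  lex  "gave"
[4,5] NP  lex  "saw"
[5,6] (S\PP)\NP  lex  "heard"
[4,6] S\PP  <  k=5
[3,6] S\N  <B  k=4
[0,6] S  <  k=3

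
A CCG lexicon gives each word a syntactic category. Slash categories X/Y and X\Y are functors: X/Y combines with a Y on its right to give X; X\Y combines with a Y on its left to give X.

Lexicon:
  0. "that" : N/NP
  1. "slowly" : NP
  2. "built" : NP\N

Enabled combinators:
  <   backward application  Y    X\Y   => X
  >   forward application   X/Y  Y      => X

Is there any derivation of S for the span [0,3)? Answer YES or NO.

N/NP NP NP\N
CKY chart[0,3] = {NP}; S ∉ chart

NO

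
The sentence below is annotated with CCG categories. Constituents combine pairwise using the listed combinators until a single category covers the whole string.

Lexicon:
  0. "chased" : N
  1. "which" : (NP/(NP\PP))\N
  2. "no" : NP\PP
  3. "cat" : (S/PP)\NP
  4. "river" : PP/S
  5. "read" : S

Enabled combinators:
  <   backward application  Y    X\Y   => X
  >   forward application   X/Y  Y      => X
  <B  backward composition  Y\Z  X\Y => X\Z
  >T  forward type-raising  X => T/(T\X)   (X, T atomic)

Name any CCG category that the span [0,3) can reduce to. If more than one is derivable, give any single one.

NP

[0,6] S   >
  [0,4] S/PP   <
    [0,3] NP   >
      [0,2] NP/(NP\PP)   <
        [0,1] "chased" : N
        [1,2] "which" : (NP/(NP\PP))\N
      [2,3] "no" : NP\PP
    [3,4] "cat" : (S/PP)\NP
  [4,6] PP   >
    [4,5] "river" : PP/S
    [5,6] "read" : S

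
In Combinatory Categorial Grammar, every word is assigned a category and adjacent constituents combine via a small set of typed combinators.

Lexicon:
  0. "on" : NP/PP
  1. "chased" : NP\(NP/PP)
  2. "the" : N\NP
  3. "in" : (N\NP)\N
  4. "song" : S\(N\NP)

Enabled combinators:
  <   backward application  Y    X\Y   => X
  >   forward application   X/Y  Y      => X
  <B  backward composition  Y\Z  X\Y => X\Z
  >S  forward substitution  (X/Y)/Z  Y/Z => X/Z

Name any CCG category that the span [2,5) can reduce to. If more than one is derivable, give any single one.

S\NP

[0,5] S   <
  [0,2] NP   <
    [0,1] "on" : NP/PP
    [1,2] "chased" : NP\(NP/PP)
  [2,5] S\NP   <B
    [2,3] "the" : N\NP
    [3,5] S\N   <B
      [3,4] "in" : (N\NP)\N
      [4,5] "song" : S\(N\NP)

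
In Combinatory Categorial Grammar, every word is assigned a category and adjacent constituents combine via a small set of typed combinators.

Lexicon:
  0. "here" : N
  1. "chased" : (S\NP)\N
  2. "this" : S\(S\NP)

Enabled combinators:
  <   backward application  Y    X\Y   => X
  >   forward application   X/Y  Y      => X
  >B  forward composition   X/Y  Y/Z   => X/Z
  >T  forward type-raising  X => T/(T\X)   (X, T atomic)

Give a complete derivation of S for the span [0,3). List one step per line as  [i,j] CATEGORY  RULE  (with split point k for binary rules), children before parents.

[0,3] S   <
  [0,2] S\NP   <
    [0,1] "here" : N
    [1,2] "chased" : (S\NP)\N
  [2,3] "this" : S\(S\NP)

[0,1] N  lex  "here"
[1,2] (S\NP)\N  lex  "chased"
[0,2] S\NP  <  k=1
[2,3] S\(S\NP)  lex  "this"
[0,3] S  <  k=2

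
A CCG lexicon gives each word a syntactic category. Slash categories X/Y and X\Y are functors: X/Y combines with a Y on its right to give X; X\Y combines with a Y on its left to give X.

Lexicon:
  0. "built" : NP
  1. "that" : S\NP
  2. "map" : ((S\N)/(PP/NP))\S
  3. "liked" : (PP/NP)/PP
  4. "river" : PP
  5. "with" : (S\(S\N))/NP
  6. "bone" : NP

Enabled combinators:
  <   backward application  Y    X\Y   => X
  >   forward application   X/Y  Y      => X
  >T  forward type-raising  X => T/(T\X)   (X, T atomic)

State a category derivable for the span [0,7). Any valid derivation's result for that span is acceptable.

[0,7] S   <
  [0,5] S\N   >
    [0,3] (S\N)/(PP/NP)   <
      [0,2] S   >
        [0,1] S/(S\NP)   >T
          [0,1] "built" : NP
        [1,2] "that" : S\NP
      [2,3] "map" : ((S\N)/(PP/NP))\S
    [3,5] PP/NP   >
      [3,4] "liked" : (PP/NP)/PP
      [4,5] "river" : PP
  [5,7] S\(S\N)   >
    [5,6] "with" : (S\(S\N))/NP
    [6,7] "bone" : NP

S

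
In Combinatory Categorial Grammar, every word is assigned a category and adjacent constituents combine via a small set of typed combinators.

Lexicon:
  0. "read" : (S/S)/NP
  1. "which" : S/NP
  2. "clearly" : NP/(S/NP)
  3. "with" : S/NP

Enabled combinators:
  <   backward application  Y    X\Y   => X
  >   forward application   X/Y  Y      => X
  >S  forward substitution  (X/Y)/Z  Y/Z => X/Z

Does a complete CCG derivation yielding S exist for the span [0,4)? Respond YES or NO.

YES

[0,4] S   >
  [0,2] S/NP   >S
    [0,1] "read" : (S/S)/NP
    [1,2] "which" : S/NP
  [2,4] NP   >
    [2,3] "clearly" : NP/(S/NP)
    [3,4] "with" : S/NP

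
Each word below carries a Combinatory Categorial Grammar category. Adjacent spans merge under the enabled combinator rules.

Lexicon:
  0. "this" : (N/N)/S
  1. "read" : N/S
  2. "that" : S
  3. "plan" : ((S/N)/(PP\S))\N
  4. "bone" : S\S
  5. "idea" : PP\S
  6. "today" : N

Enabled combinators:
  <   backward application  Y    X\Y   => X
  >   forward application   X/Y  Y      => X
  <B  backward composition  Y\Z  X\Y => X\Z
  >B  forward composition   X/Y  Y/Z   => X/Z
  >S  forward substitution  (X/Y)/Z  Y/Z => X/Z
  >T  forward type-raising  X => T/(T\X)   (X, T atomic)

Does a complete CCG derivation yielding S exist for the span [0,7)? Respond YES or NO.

YES

[0,7] S   >
  [0,6] S/N   >
    [0,4] (S/N)/(PP\S)   <
      [0,3] N   >
        [0,2] N/S   >S
          [0,1] "this" : (N/N)/S
          [1,2] "read" : N/S
        [2,3] "that" : S
      [3,4] "plan" : ((S/N)/(PP\S))\N
    [4,6] PP\S   <B
      [4,5] "bone" : S\S
      [5,6] "idea" : PP\S
  [6,7] "today" : N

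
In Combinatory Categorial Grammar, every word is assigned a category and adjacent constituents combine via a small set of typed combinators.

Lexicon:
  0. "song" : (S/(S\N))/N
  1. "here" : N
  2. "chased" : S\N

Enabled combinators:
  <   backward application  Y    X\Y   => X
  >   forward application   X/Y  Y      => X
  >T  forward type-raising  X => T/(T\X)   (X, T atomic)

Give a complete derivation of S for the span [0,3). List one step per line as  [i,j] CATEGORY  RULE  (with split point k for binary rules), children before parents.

[0,1] (S/(S\N))/N  lex  "song"
[1,2] N  lex  "here"
[0,2] S/(S\N)  >  k=1
[2,3] S\N  lex  "chased"
[0,3] S  >  k=2

[0,3] S   >
  [0,2] S/(S\N)   >
    [0,1] "song" : (S/(S\N))/N
    [1,2] "here" : N
  [2,3] "chased" : S\N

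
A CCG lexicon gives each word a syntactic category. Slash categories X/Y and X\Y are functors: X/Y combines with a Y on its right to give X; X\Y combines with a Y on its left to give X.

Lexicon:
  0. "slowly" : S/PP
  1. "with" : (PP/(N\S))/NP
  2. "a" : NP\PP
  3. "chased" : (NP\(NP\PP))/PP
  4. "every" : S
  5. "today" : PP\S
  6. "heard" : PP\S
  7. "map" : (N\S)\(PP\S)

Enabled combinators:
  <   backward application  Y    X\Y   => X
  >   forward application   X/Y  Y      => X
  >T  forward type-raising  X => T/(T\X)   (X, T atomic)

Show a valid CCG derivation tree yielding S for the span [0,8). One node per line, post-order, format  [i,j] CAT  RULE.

[0,1] S/PP  lex  "slowly"
[1,2] (PP/(N\S))/NP  lex  "with"
[2,3] NP\PP  lex  "a"
[3,4] (NP\(NP\PP))/PP  lex  "chased"
[4,5] S  lex  "every"
[4,5] PP/(PP\S)  >T
[5,6] PP\S  lex  "today"
[4,6] PP  >  k=5
[3,6] NP\(NP\PP)  >  k=4
[2,6] NP  <  k=3
[1,6] PP/(N\S)  >  k=2
[6,7] PP\S  lex  "heard"
[7,8] (N\S)\(PP\S)  lex  "map"
[6,8] N\S  <  k=7
[1,8] PP  >  k=6
[0,8] S  >  k=1

[0,8] S   >
  [0,1] "slowly" : S/PP
  [1,8] PP   >
    [1,6] PP/(N\S)   >
      [1,2] "with" : (PP/(N\S))/NP
      [2,6] NP   <
        [2,3] "a" : NP\PP
        [3,6] NP\(NP\PP)   >
          [3,4] "chased" : (NP\(NP\PP))/PP
          [4,6] PP   >
            [4,5] PP/(PP\S)   >T
              [4,5] "every" : S
            [5,6] "today" : PP\S
    [6,8] N\S   <
      [6,7] "heard" : PP\S
      [7,8] "map" : (N\S)\(PP\S)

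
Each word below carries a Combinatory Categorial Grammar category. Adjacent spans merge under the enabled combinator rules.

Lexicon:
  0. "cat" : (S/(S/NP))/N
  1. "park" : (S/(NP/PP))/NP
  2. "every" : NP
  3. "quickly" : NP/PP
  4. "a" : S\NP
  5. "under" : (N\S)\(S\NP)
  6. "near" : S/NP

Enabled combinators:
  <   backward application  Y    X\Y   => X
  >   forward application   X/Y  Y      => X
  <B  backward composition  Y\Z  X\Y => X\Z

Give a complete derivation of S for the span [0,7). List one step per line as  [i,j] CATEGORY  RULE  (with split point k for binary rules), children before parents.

[0,1] (S/(S/NP))/N  lex  "cat"
[1,2] (S/(NP/PP))/NP  lex  "park"
[2,3] NP  lex  "every"
[1,3] S/(NP/PP)  >  k=2
[3,4] NP/PP  lex  "quickly"
[1,4] S  >  k=3
[4,5] S\NP  lex  "a"
[5,6] (N\S)\(S\NP)  lex  "under"
[4,6] N\S  <  k=5
[1,6] N  <  k=4
[0,6] S/(S/NP)  >  k=1
[6,7] S/NP  lex  "near"
[0,7] S  >  k=6

[0,7] S   >
  [0,6] S/(S/NP)   >
    [0,1] "cat" : (S/(S/NP))/N
    [1,6] N   <
      [1,4] S   >
        [1,3] S/(NP/PP)   >
          [1,2] "park" : (S/(NP/PP))/NP
          [2,3] "every" : NP
        [3,4] "quickly" : NP/PP
      [4,6] N\S   <
        [4,5] "a" : S\NP
        [5,6] "under" : (N\S)\(S\NP)
  [6,7] "near" : S/NP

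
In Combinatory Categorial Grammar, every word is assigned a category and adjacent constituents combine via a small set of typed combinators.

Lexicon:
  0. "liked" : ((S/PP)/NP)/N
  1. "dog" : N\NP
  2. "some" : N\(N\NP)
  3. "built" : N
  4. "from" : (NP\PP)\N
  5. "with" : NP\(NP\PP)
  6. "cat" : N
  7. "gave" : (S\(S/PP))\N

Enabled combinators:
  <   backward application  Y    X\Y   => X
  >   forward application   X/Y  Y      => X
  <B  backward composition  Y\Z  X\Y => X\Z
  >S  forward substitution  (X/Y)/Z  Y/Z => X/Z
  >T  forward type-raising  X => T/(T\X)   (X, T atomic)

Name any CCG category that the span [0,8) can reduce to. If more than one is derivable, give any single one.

S

[0,8] S   <
  [0,6] S/PP   >
    [0,3] (S/PP)/NP   >
      [0,1] "liked" : ((S/PP)/NP)/N
      [1,3] N   <
        [1,2] "dog" : N\NP
        [2,3] "some" : N\(N\NP)
    [3,6] NP   <
      [3,5] NP\PP   <
        [3,4] "built" : N
        [4,5] "from" : (NP\PP)\N
      [5,6] "with" : NP\(NP\PP)
  [6,8] S\(S/PP)   <
    [6,7] "cat" : N
    [7,8] "gave" : (S\(S/PP))\N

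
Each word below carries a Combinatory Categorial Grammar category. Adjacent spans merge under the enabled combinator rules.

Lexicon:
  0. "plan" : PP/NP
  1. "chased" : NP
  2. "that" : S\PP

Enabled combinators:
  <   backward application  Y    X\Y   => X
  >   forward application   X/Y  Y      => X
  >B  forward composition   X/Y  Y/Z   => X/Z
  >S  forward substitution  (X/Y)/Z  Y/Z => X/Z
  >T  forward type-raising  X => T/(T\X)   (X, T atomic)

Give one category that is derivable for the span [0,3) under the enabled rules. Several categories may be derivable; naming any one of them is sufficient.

[0,3] S   <
  [0,2] PP   >
    [0,1] "plan" : PP/NP
    [1,2] "chased" : NP
  [2,3] "that" : S\PP

S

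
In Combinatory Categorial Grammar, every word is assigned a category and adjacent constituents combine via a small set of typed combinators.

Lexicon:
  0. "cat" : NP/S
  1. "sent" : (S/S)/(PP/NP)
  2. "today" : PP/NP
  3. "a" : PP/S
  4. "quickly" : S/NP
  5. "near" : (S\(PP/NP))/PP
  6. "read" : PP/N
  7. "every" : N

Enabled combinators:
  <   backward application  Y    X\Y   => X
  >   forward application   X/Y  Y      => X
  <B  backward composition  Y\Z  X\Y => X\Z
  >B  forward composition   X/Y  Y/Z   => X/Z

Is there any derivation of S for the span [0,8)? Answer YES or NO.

NO

NP/S (S/S)/(PP/NP) PP/NP PP/S S/NP (S\(PP/NP))/PP PP/N N
CKY chart[0,8] = {NP}; S ∉ chart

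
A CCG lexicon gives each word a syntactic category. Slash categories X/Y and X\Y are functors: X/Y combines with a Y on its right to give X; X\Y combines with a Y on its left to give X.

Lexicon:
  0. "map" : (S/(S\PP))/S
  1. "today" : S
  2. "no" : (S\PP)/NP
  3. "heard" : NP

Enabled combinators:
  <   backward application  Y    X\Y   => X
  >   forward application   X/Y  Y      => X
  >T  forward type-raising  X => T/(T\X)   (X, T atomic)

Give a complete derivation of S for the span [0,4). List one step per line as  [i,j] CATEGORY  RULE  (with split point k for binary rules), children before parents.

[0,4] S   >
  [0,2] S/(S\PP)   >
    [0,1] "map" : (S/(S\PP))/S
    [1,2] "today" : S
  [2,4] S\PP   >
    [2,3] "no" : (S\PP)/NP
    [3,4] "heard" : NP

[0,1] (S/(S\PP))/S  lex  "map"
[1,2] S  lex  "today"
[0,2] S/(S\PP)  >  k=1
[2,3] (S\PP)/NP  lex  "no"
[3,4] NP  lex  "heard"
[2,4] S\PP  >  k=3
[0,4] S  >  k=2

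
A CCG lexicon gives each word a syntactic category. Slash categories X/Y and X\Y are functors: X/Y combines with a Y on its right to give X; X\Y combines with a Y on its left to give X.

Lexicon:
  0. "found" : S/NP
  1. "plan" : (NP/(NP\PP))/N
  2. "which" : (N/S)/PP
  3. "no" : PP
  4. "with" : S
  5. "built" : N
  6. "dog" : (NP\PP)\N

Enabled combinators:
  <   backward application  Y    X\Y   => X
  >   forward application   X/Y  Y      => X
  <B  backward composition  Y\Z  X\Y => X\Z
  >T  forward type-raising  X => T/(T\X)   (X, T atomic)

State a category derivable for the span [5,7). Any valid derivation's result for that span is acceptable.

NP\PP

[0,7] S   >
  [0,1] "found" : S/NP
  [1,7] NP   >
    [1,5] NP/(NP\PP)   >
      [1,2] "plan" : (NP/(NP\PP))/N
      [2,5] N   >
        [2,4] N/S   >
          [2,3] "which" : (N/S)/PP
          [3,4] "no" : PP
        [4,5] "with" : S
    [5,7] NP\PP   <
      [5,6] "built" : N
      [6,7] "dog" : (NP\PP)\N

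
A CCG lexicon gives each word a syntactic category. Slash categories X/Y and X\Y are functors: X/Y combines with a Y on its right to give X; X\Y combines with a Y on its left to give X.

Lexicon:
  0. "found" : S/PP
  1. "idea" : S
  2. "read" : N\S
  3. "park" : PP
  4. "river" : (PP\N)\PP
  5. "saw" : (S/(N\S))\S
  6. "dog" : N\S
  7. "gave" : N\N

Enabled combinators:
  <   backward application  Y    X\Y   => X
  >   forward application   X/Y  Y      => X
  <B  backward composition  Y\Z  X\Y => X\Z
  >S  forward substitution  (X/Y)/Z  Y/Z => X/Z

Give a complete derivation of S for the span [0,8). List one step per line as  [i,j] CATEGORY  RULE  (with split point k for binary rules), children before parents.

[0,8] S   >
  [0,6] S/(N\S)   <
    [0,5] S   >
      [0,1] "found" : S/PP
      [1,5] PP   <
        [1,3] N   <
          [1,2] "idea" : S
          [2,3] "read" : N\S
        [3,5] PP\N   <
          [3,4] "park" : PP
          [4,5] "river" : (PP\N)\PP
    [5,6] "saw" : (S/(N\S))\S
  [6,8] N\S   <B
    [6,7] "dog" : N\S
    [7,8] "gave" : N\N

[0,1] S/PP  lex  "found"
[1,2] S  lex  "idea"
[2,3] N\S  lex  "read"
[1,3] N  <  k=2
[3,4] PP  lex  "park"
[4,5] (PP\N)\PP  lex  "river"
[3,5] PP\N  <  k=4
[1,5] PP  <  k=3
[0,5] S  >  k=1
[5,6] (S/(N\S))\S  lex  "saw"
[0,6] S/(N\S)  <  k=5
[6,7] N\S  lex  "dog"
[7,8] N\N  lex  "gave"
[6,8] N\S  <B  k=7
[0,8] S  >  k=6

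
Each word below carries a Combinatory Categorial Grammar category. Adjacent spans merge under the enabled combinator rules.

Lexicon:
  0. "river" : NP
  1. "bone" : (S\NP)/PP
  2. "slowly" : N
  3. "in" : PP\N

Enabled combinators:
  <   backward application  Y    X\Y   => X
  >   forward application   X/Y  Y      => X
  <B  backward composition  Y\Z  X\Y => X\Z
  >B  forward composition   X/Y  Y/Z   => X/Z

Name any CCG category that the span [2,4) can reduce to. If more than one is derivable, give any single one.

PP

[0,4] S   <
  [0,1] "river" : NP
  [1,4] S\NP   >
    [1,2] "bone" : (S\NP)/PP
    [2,4] PP   <
      [2,3] "slowly" : N
      [3,4] "in" : PP\N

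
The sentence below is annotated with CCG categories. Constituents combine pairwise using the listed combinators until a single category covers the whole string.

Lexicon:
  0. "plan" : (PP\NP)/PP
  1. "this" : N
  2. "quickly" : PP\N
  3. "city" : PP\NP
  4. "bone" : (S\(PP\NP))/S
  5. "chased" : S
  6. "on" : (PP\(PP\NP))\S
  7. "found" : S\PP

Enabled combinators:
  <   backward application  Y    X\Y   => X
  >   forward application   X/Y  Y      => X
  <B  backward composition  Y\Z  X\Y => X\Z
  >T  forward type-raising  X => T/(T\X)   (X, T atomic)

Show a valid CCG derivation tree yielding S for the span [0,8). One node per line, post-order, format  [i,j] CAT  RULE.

[0,1] (PP\NP)/PP  lex  "plan"
[1,2] N  lex  "this"
[2,3] PP\N  lex  "quickly"
[1,3] PP  <  k=2
[0,3] PP\NP  >  k=1
[3,4] PP\NP  lex  "city"
[4,5] (S\(PP\NP))/S  lex  "bone"
[5,6] S  lex  "chased"
[4,6] S\(PP\NP)  >  k=5
[3,6] S  <  k=4
[6,7] (PP\(PP\NP))\S  lex  "on"
[3,7] PP\(PP\NP)  <  k=6
[0,7] PP  <  k=3
[7,8] S\PP  lex  "found"
[0,8] S  <  k=7

[0,8] S   <
  [0,7] PP   <
    [0,3] PP\NP   >
      [0,1] "plan" : (PP\NP)/PP
      [1,3] PP   <
        [1,2] "this" : N
        [2,3] "quickly" : PP\N
    [3,7] PP\(PP\NP)   <
      [3,6] S   <
        [3,4] "city" : PP\NP
        [4,6] S\(PP\NP)   >
          [4,5] "bone" : (S\(PP\NP))/S
          [5,6] "chased" : S
      [6,7] "on" : (PP\(PP\NP))\S
  [7,8] "found" : S\PP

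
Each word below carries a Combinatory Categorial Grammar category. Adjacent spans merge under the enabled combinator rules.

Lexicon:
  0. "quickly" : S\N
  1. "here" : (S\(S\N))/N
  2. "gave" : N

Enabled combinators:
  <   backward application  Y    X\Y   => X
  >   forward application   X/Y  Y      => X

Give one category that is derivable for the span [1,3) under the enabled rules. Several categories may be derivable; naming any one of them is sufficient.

[0,3] S   <
  [0,1] "quickly" : S\N
  [1,3] S\(S\N)   >
    [1,2] "here" : (S\(S\N))/N
    [2,3] "gave" : N

S\(S\N)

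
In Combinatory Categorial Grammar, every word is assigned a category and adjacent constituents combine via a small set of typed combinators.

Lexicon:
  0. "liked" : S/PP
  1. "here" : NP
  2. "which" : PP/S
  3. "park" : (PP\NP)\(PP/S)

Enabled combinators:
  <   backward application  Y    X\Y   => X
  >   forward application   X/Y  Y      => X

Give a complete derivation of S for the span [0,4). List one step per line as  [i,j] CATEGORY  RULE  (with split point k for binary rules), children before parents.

[0,1] S/PP  lex  "liked"
[1,2] NP  lex  "here"
[2,3] PP/S  lex  "which"
[3,4] (PP\NP)\(PP/S)  lex  "park"
[2,4] PP\NP  <  k=3
[1,4] PP  <  k=2
[0,4] S  >  k=1

[0,4] S   >
  [0,1] "liked" : S/PP
  [1,4] PP   <
    [1,2] "here" : NP
    [2,4] PP\NP   <
      [2,3] "which" : PP/S
      [3,4] "park" : (PP\NP)\(PP/S)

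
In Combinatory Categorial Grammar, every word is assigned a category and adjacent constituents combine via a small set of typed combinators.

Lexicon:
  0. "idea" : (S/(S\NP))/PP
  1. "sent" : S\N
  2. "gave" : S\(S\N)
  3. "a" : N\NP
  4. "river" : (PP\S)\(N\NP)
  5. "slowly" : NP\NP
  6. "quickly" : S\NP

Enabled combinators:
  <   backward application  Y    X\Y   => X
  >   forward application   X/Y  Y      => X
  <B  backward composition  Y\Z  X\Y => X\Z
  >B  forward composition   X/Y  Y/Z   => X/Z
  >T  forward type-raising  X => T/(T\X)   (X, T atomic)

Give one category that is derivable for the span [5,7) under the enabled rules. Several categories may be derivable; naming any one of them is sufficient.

S\NP

[0,7] S   >
  [0,5] S/(S\NP)   >
    [0,1] "idea" : (S/(S\NP))/PP
    [1,5] PP   <
      [1,3] S   <
        [1,2] "sent" : S\N
        [2,3] "gave" : S\(S\N)
      [3,5] PP\S   <
        [3,4] "a" : N\NP
        [4,5] "river" : (PP\S)\(N\NP)
  [5,7] S\NP   <B
    [5,6] "slowly" : NP\NP
    [6,7] "quickly" : S\NP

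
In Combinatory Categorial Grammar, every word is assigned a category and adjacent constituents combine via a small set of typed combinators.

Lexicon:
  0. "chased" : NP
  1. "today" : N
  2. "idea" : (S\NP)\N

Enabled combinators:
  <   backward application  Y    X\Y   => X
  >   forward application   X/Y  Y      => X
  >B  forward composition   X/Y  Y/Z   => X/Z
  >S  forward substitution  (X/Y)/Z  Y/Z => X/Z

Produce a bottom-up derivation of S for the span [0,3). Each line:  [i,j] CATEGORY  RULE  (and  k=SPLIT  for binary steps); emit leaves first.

[0,1] NP  lex  "chased"
[1,2] N  lex  "today"
[2,3] (S\NP)\N  lex  "idea"
[1,3] S\NP  <  k=2
[0,3] S  <  k=1

[0,3] S   <
  [0,1] "chased" : NP
  [1,3] S\NP   <
    [1,2] "today" : N
    [2,3] "idea" : (S\NP)\N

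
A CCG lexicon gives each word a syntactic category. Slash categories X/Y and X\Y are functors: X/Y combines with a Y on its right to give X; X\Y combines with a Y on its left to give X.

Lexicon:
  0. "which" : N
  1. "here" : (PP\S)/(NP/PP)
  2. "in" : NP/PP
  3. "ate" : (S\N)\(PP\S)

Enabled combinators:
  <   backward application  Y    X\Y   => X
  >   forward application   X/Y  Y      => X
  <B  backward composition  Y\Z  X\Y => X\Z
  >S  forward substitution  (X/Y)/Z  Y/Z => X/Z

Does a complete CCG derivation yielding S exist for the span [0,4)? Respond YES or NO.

[0,4] S   <
  [0,1] "which" : N
  [1,4] S\N   <
    [1,3] PP\S   >
      [1,2] "here" : (PP\S)/(NP/PP)
      [2,3] "in" : NP/PP
    [3,4] "ate" : (S\N)\(PP\S)

YES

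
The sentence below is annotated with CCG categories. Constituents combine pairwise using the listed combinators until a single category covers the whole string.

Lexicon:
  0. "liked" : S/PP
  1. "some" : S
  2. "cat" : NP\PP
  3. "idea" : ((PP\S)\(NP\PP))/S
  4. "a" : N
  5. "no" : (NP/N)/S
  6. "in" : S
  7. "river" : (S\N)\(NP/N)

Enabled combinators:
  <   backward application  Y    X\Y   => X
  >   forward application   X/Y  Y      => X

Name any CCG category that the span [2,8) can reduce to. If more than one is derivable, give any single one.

PP\S

[0,8] S   >
  [0,1] "liked" : S/PP
  [1,8] PP   <
    [1,2] "some" : S
    [2,8] PP\S   <
      [2,3] "cat" : NP\PP
      [3,8] (PP\S)\(NP\PP)   >
        [3,4] "idea" : ((PP\S)\(NP\PP))/S
        [4,8] S   <
          [4,5] "a" : N
          [5,8] S\N   <
            [5,7] NP/N   >
              [5,6] "no" : (NP/N)/S
              [6,7] "in" : S
            [7,8] "river" : (S\N)\(NP/N)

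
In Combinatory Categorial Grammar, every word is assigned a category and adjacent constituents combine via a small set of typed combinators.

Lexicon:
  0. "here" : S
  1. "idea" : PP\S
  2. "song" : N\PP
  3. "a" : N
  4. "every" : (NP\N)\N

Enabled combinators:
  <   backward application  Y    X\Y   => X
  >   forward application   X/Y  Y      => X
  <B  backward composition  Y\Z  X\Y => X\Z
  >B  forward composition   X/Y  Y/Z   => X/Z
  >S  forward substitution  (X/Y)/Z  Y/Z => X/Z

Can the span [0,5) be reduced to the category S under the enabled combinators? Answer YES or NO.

S PP\S N\PP N (NP\N)\N
CKY chart[0,5] = {NP}; S ∉ chart

NO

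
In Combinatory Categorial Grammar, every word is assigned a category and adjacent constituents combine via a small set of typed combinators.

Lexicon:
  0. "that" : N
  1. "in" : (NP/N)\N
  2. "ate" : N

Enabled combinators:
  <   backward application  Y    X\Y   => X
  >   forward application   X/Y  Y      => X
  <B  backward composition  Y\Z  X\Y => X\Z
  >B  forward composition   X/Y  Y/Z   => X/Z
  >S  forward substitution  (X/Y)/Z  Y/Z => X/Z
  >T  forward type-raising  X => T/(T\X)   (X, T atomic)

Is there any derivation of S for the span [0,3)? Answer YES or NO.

NO

N (NP/N)\N N
CKY chart[0,3] = {N/(N\NP), NP, NP/(NP\NP), NP/(N\N), PP/(PP\NP), S/(S\NP)}; S ∉ chart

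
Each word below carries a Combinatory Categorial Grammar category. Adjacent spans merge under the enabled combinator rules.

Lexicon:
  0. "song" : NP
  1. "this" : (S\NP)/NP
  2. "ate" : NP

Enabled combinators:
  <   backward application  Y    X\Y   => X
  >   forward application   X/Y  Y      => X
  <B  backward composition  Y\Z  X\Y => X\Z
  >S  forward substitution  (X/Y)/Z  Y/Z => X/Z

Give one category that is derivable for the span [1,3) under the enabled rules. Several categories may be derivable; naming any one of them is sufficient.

S\NP

[0,3] S   <
  [0,1] "song" : NP
  [1,3] S\NP   >
    [1,2] "this" : (S\NP)/NP
    [2,3] "ate" : NP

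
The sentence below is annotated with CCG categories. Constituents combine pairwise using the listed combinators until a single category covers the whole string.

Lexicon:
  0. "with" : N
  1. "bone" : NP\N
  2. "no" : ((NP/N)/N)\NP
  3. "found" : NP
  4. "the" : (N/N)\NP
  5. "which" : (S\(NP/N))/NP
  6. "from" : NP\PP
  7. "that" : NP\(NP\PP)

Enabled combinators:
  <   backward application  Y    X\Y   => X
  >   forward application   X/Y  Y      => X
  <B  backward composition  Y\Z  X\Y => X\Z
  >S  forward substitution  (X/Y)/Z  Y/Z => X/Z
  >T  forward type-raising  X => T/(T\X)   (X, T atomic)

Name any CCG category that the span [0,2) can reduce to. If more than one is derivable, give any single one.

[0,8] S   <
  [0,5] NP/N   >S
    [0,3] (NP/N)/N   <
      [0,2] NP   <
        [0,1] "with" : N
        [1,2] "bone" : NP\N
      [2,3] "no" : ((NP/N)/N)\NP
    [3,5] N/N   <
      [3,4] "found" : NP
      [4,5] "the" : (N/N)\NP
  [5,8] S\(NP/N)   >
    [5,6] "which" : (S\(NP/N))/NP
    [6,8] NP   <
      [6,7] "from" : NP\PP
      [7,8] "that" : NP\(NP\PP)

NP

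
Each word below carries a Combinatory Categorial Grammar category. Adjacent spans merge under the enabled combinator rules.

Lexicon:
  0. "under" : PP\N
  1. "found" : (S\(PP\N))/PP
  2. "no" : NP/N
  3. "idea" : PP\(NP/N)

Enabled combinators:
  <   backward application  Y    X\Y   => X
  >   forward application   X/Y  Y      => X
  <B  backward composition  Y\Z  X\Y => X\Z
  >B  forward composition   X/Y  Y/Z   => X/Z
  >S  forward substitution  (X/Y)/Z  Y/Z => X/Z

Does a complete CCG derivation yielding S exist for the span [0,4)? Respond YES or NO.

YES

[0,4] S   <
  [0,1] "under" : PP\N
  [1,4] S\(PP\N)   >
    [1,2] "found" : (S\(PP\N))/PP
    [2,4] PP   <
      [2,3] "no" : NP/N
      [3,4] "idea" : PP\(NP/N)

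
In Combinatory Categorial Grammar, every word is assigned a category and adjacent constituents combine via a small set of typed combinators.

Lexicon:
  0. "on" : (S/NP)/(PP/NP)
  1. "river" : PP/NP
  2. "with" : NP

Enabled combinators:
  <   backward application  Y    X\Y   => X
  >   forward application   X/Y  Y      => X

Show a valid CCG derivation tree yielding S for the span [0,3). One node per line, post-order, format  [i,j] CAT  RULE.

[0,3] S   >
  [0,2] S/NP   >
    [0,1] "on" : (S/NP)/(PP/NP)
    [1,2] "river" : PP/NP
  [2,3] "with" : NP

[0,1] (S/NP)/(PP/NP)  lex  "on"
[1,2] PP/NP  lex  "river"
[0,2] S/NP  >  k=1
[2,3] NP  lex  "with"
[0,3] S  >  k=2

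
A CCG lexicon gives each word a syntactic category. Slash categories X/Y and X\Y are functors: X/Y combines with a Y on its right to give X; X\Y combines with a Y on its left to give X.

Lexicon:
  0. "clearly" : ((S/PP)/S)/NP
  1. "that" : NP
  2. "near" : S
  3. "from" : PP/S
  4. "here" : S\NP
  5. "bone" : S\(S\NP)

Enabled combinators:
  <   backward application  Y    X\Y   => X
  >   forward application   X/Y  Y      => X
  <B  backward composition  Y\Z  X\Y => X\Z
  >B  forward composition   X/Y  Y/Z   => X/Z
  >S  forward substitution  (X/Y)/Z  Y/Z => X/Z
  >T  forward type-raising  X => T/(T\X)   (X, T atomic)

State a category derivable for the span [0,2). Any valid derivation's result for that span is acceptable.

[0,6] S   >
  [0,3] S/PP   >
    [0,2] (S/PP)/S   >
      [0,1] "clearly" : ((S/PP)/S)/NP
      [1,2] "that" : NP
    [2,3] "near" : S
  [3,6] PP   >
    [3,4] "from" : PP/S
    [4,6] S   <
      [4,5] "here" : S\NP
      [5,6] "bone" : S\(S\NP)

(S/PP)/S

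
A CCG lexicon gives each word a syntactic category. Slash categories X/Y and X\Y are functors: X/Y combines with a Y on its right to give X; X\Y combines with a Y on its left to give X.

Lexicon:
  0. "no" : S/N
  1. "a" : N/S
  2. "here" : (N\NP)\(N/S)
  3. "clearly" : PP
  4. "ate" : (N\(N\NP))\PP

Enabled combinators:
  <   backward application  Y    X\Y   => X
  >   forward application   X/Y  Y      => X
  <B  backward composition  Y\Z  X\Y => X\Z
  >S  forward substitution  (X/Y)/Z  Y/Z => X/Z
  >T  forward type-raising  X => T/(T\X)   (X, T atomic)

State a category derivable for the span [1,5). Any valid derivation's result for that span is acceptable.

N

[0,5] S   >
  [0,1] "no" : S/N
  [1,5] N   <
    [1,3] N\NP   <
      [1,2] "a" : N/S
      [2,3] "here" : (N\NP)\(N/S)
    [3,5] N\(N\NP)   <
      [3,4] "clearly" : PP
      [4,5] "ate" : (N\(N\NP))\PP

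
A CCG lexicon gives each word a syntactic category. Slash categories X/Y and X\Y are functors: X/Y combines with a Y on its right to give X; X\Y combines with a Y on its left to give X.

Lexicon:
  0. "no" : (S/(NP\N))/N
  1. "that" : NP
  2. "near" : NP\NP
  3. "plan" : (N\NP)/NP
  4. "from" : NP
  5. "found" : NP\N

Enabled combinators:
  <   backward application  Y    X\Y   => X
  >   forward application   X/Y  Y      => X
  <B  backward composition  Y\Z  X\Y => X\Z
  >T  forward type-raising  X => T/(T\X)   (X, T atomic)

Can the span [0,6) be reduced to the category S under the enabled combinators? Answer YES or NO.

[0,6] S   >
  [0,5] S/(NP\N)   >
    [0,1] "no" : (S/(NP\N))/N
    [1,5] N   >
      [1,2] N/(N\NP)   >T
        [1,2] "that" : NP
      [2,5] N\NP   <B
        [2,3] "near" : NP\NP
        [3,5] N\NP   >
          [3,4] "plan" : (N\NP)/NP
          [4,5] "from" : NP
  [5,6] "found" : NP\N

YES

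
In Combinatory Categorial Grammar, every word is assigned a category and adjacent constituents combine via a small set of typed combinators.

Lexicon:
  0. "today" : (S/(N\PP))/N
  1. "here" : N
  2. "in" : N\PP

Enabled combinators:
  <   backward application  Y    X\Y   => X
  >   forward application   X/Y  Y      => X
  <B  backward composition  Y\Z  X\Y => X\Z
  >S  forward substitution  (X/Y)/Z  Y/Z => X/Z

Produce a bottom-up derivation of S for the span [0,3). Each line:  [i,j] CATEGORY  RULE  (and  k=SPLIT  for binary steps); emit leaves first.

[0,3] S   >
  [0,2] S/(N\PP)   >
    [0,1] "today" : (S/(N\PP))/N
    [1,2] "here" : N
  [2,3] "in" : N\PP

[0,1] (S/(N\PP))/N  lex  "today"
[1,2] N  lex  "here"
[0,2] S/(N\PP)  >  k=1
[2,3] N\PP  lex  "in"
[0,3] S  >  k=2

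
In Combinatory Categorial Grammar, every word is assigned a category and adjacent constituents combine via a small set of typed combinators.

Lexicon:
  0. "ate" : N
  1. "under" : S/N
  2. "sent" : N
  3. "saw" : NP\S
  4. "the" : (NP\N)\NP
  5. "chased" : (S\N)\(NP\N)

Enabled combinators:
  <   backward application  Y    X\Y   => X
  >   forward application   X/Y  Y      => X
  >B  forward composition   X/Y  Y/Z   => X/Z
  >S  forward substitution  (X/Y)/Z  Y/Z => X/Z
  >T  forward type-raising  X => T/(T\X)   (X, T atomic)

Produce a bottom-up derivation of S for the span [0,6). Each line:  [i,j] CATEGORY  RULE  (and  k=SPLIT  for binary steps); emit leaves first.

[0,6] S   <
  [0,1] "ate" : N
  [1,6] S\N   <
    [1,5] NP\N   <
      [1,4] NP   <
        [1,3] S   >
          [1,2] "under" : S/N
          [2,3] "sent" : N
        [3,4] "saw" : NP\S
      [4,5] "the" : (NP\N)\NP
    [5,6] "chased" : (S\N)\(NP\N)

[0,1] N  lex  "ate"
[1,2] S/N  lex  "under"
[2,3] N  lex  "sent"
[1,3] S  >  k=2
[3,4] NP\S  lex  "saw"
[1,4] NP  <  k=3
[4,5] (NP\N)\NP  lex  "the"
[1,5] NP\N  <  k=4
[5,6] (S\N)\(NP\N)  lex  "chased"
[1,6] S\N  <  k=5
[0,6] S  <  k=1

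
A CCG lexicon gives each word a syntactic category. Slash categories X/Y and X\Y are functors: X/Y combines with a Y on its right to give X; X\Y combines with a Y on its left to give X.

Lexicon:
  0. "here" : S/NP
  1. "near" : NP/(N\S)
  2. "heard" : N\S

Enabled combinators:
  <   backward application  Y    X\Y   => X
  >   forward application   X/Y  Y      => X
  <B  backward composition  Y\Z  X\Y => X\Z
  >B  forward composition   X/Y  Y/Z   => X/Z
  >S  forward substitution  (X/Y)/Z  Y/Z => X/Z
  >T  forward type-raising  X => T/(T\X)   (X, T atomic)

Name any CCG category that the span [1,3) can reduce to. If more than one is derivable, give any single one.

[0,3] S   >
  [0,1] "here" : S/NP
  [1,3] NP   >
    [1,2] "near" : NP/(N\S)
    [2,3] "heard" : N\S

NP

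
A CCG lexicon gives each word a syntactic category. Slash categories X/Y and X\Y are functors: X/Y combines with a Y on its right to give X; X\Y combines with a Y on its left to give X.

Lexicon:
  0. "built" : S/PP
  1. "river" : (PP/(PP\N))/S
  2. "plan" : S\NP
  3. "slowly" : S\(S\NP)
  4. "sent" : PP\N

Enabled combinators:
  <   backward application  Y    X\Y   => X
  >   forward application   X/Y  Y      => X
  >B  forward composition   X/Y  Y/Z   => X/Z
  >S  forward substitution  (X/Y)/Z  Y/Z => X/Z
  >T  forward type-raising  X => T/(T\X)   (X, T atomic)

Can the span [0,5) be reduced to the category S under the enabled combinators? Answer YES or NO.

[0,5] S   >
  [0,1] "built" : S/PP
  [1,5] PP   >
    [1,4] PP/(PP\N)   >
      [1,2] "river" : (PP/(PP\N))/S
      [2,4] S   <
        [2,3] "plan" : S\NP
        [3,4] "slowly" : S\(S\NP)
    [4,5] "sent" : PP\N

YES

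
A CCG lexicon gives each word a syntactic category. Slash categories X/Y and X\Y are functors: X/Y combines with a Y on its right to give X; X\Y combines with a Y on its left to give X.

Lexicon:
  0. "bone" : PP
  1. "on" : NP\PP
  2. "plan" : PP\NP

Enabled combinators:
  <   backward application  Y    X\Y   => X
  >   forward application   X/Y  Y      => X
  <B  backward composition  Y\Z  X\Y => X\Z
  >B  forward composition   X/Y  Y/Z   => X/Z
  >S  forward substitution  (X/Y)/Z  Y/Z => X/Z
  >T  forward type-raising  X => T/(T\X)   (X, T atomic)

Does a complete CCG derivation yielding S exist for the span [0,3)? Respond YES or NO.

PP NP\PP PP\NP
CKY chart[0,3] = {N/(N\PP), NP/(NP\PP), PP, PP/(PP\PP), S/(S\PP)}; S ∉ chart

NO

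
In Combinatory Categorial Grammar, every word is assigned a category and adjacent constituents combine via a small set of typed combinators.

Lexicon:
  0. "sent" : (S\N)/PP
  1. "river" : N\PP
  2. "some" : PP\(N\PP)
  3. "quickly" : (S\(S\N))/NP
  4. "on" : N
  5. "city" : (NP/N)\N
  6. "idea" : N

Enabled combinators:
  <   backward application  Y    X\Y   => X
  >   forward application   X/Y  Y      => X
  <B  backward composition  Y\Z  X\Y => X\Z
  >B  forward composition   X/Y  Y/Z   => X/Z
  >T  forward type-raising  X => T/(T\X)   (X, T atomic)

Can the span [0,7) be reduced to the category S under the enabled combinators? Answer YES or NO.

YES

[0,7] S   <
  [0,3] S\N   >
    [0,1] "sent" : (S\N)/PP
    [1,3] PP   <
      [1,2] "river" : N\PP
      [2,3] "some" : PP\(N\PP)
  [3,7] S\(S\N)   >
    [3,4] "quickly" : (S\(S\N))/NP
    [4,7] NP   >
      [4,6] NP/N   <
        [4,5] "on" : N
        [5,6] "city" : (NP/N)\N
      [6,7] "idea" : N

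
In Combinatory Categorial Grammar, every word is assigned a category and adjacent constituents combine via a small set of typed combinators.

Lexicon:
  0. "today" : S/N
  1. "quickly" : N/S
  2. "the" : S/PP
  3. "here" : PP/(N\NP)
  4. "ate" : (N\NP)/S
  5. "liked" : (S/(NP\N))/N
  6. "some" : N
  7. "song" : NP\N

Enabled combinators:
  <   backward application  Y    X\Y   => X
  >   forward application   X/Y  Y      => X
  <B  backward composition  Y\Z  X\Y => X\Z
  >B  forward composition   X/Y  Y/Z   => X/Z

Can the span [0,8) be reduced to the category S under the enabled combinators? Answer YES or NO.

YES

[0,8] S   >
  [0,3] S/PP   >B
    [0,1] "today" : S/N
    [1,3] N/PP   >B
      [1,2] "quickly" : N/S
      [2,3] "the" : S/PP
  [3,8] PP   >
    [3,5] PP/S   >B
      [3,4] "here" : PP/(N\NP)
      [4,5] "ate" : (N\NP)/S
    [5,8] S   >
      [5,7] S/(NP\N)   >
        [5,6] "liked" : (S/(NP\N))/N
        [6,7] "some" : N
      [7,8] "song" : NP\N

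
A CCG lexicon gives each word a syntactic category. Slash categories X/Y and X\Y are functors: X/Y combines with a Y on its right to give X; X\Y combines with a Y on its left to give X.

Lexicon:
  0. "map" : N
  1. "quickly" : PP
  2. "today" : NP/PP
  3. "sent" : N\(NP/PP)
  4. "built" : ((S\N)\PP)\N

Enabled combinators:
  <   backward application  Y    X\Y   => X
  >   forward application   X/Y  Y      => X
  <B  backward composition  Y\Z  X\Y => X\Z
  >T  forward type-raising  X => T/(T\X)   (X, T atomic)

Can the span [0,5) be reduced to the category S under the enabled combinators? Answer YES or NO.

[0,5] S   >
  [0,1] S/(S\N)   >T
    [0,1] "map" : N
  [1,5] S\N   <
    [1,2] "quickly" : PP
    [2,5] (S\N)\PP   <
      [2,4] N   <
        [2,3] "today" : NP/PP
        [3,4] "sent" : N\(NP/PP)
      [4,5] "built" : ((S\N)\PP)\N

YES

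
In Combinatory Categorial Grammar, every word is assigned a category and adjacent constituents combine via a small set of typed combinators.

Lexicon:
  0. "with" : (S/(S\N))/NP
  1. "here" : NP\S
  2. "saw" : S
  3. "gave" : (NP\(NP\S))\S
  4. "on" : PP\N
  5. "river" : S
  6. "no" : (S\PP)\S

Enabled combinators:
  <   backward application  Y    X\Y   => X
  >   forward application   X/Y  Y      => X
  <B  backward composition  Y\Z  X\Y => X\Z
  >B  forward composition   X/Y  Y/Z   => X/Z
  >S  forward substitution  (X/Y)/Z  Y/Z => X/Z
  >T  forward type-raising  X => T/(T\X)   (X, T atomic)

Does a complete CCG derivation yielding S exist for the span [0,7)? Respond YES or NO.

[0,7] S   >
  [0,4] S/(S\N)   >
    [0,1] "with" : (S/(S\N))/NP
    [1,4] NP   <
      [1,2] "here" : NP\S
      [2,4] NP\(NP\S)   <
        [2,3] "saw" : S
        [3,4] "gave" : (NP\(NP\S))\S
  [4,7] S\N   <B
    [4,5] "on" : PP\N
    [5,7] S\PP   <
      [5,6] "river" : S
      [6,7] "no" : (S\PP)\S

YES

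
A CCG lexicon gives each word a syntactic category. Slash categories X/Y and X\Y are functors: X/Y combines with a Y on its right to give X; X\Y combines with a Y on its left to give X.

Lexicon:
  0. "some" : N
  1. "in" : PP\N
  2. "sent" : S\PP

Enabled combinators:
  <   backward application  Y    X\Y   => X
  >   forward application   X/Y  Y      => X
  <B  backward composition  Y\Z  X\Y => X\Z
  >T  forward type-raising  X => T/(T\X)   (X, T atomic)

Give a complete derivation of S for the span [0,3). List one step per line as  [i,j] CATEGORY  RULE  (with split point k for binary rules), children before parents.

[0,3] S   <
  [0,2] PP   >
    [0,1] PP/(PP\N)   >T
      [0,1] "some" : N
    [1,2] "in" : PP\N
  [2,3] "sent" : S\PP

[0,1] N  lex  "some"
[0,1] PP/(PP\N)  >T
[1,2] PP\N  lex  "in"
[0,2] PP  >  k=1
[2,3] S\PP  lex  "sent"
[0,3] S  <  k=2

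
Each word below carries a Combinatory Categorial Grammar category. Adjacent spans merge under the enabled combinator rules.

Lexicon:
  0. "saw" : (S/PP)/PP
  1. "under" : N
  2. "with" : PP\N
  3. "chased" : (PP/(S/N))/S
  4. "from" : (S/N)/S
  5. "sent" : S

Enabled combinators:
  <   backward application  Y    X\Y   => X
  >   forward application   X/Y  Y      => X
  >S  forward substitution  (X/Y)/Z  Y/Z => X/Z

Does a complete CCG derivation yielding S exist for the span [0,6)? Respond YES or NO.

YES

[0,6] S   >
  [0,3] S/PP   >
    [0,1] "saw" : (S/PP)/PP
    [1,3] PP   <
      [1,2] "under" : N
      [2,3] "with" : PP\N
  [3,6] PP   >
    [3,5] PP/S   >S
      [3,4] "chased" : (PP/(S/N))/S
      [4,5] "from" : (S/N)/S
    [5,6] "sent" : S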